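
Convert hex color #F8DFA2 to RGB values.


Hex: #F8DFA2
R = F8₁₆ = 248
G = DF₁₆ = 223
B = A2₁₆ = 162
= RGB(248, 223, 162)


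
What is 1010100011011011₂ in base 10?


Positional values:
Bit 0: 1 × 2^0 = 1
Bit 1: 1 × 2^1 = 2
Bit 3: 1 × 2^3 = 8
Bit 4: 1 × 2^4 = 16
Bit 6: 1 × 2^6 = 64
Bit 7: 1 × 2^7 = 128
Bit 11: 1 × 2^11 = 2048
Bit 13: 1 × 2^13 = 8192
Bit 15: 1 × 2^15 = 32768
Sum = 1 + 2 + 8 + 16 + 64 + 128 + 2048 + 8192 + 32768
= 43227


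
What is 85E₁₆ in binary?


Each hex digit → 4 binary bits:
  8 = 1000
  5 = 0101
  E = 1110
Concatenate: 1000 0101 1110
= 100001011110


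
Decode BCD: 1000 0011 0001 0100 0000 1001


Each 4-bit group → digit:
  1000 → 8
  0011 → 3
  0001 → 1
  0100 → 4
  0000 → 0
  1001 → 9
= 831409


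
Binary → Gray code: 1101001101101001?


Binary: 1101001101101001
Gray code: G = B XOR (B >> 1)
B >> 1 = 0110100110110100
1101001101101001 XOR 0110100110110100:
  1 XOR 0 = 1
  1 XOR 1 = 0
  0 XOR 1 = 1
  1 XOR 0 = 1
  0 XOR 1 = 1
  0 XOR 0 = 0
  1 XOR 0 = 1
  1 XOR 1 = 0
  0 XOR 1 = 1
  1 XOR 0 = 1
  1 XOR 1 = 0
  0 XOR 1 = 1
  1 XOR 0 = 1
  0 XOR 1 = 1
  0 XOR 0 = 0
  1 XOR 0 = 1
= 1011101011011101


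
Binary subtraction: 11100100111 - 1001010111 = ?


Align and subtract column by column (LSB to MSB, borrowing when needed):
  11100100111
- 01001010111
  -----------
  col 0: (1 - 0 borrow-in) - 1 → 1 - 1 = 0, borrow out 0
  col 1: (1 - 0 borrow-in) - 1 → 1 - 1 = 0, borrow out 0
  col 2: (1 - 0 borrow-in) - 1 → 1 - 1 = 0, borrow out 0
  col 3: (0 - 0 borrow-in) - 0 → 0 - 0 = 0, borrow out 0
  col 4: (0 - 0 borrow-in) - 1 → borrow from next column: (0+2) - 1 = 1, borrow out 1
  col 5: (1 - 1 borrow-in) - 0 → 0 - 0 = 0, borrow out 0
  col 6: (0 - 0 borrow-in) - 1 → borrow from next column: (0+2) - 1 = 1, borrow out 1
  col 7: (0 - 1 borrow-in) - 0 → borrow from next column: (-1+2) - 0 = 1, borrow out 1
  col 8: (1 - 1 borrow-in) - 0 → 0 - 0 = 0, borrow out 0
  col 9: (1 - 0 borrow-in) - 1 → 1 - 1 = 0, borrow out 0
  col 10: (1 - 0 borrow-in) - 0 → 1 - 0 = 1, borrow out 0
Reading bits MSB→LSB: 10011010000
Strip leading zeros: 10011010000
= 10011010000


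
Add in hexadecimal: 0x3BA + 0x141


Align and add column by column (LSB to MSB, each column mod 16 with carry):
  03BA
+ 0141
  ----
  col 0: A(10) + 1(1) + 0 (carry in) = 11 → B(11), carry out 0
  col 1: B(11) + 4(4) + 0 (carry in) = 15 → F(15), carry out 0
  col 2: 3(3) + 1(1) + 0 (carry in) = 4 → 4(4), carry out 0
  col 3: 0(0) + 0(0) + 0 (carry in) = 0 → 0(0), carry out 0
Reading digits MSB→LSB: 04FB
Strip leading zeros: 4FB
= 0x4FB


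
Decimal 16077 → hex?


Divide by 16 repeatedly:
16077 ÷ 16 = 1004 remainder 13 (D)
1004 ÷ 16 = 62 remainder 12 (C)
62 ÷ 16 = 3 remainder 14 (E)
3 ÷ 16 = 0 remainder 3 (3)
Reading remainders bottom-up:
= 0x3ECD


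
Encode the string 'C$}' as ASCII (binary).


String: 'C$}'  (3 characters)
Per-character ASCII lookup:
  'C': uppercase starts at 65: 'C' = 65 + 2 = 67 → 1000011
  '$': special character: '$' = 36 → 100100
  '}': special character: '}' = 125 → 1111101
= 1000011 100100 1111101


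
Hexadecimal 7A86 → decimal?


Positional values:
Position 0: 6 × 16^0 = 6 × 1 = 6
Position 1: 8 × 16^1 = 8 × 16 = 128
Position 2: A × 16^2 = 10 × 256 = 2560
Position 3: 7 × 16^3 = 7 × 4096 = 28672
Sum = 6 + 128 + 2560 + 28672
= 31366


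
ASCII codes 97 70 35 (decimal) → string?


Codes (decimal): 97 70 35
Per-code ASCII lookup:
  97  (range 97-122: lowercase, 97 - 97 = 0) → 'a'
  70  (range 65-90: uppercase, 70 - 65 = 5) → 'F'
  35  (special character) → '#'
= 'aF#'


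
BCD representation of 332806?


Each digit → 4-bit binary:
  3 → 0011
  3 → 0011
  2 → 0010
  8 → 1000
  0 → 0000
  6 → 0110
= 0011 0011 0010 1000 0000 0110


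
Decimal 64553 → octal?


Divide by 8 repeatedly:
64553 ÷ 8 = 8069 remainder 1
8069 ÷ 8 = 1008 remainder 5
1008 ÷ 8 = 126 remainder 0
126 ÷ 8 = 15 remainder 6
15 ÷ 8 = 1 remainder 7
1 ÷ 8 = 0 remainder 1
Reading remainders bottom-up:
= 0o176051


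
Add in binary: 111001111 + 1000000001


Align and add column by column (LSB to MSB, carry propagating):
  00111001111
+ 01000000001
  -----------
  col 0: 1 + 1 + 0 (carry in) = 2 → bit 0, carry out 1
  col 1: 1 + 0 + 1 (carry in) = 2 → bit 0, carry out 1
  col 2: 1 + 0 + 1 (carry in) = 2 → bit 0, carry out 1
  col 3: 1 + 0 + 1 (carry in) = 2 → bit 0, carry out 1
  col 4: 0 + 0 + 1 (carry in) = 1 → bit 1, carry out 0
  col 5: 0 + 0 + 0 (carry in) = 0 → bit 0, carry out 0
  col 6: 1 + 0 + 0 (carry in) = 1 → bit 1, carry out 0
  col 7: 1 + 0 + 0 (carry in) = 1 → bit 1, carry out 0
  col 8: 1 + 0 + 0 (carry in) = 1 → bit 1, carry out 0
  col 9: 0 + 1 + 0 (carry in) = 1 → bit 1, carry out 0
  col 10: 0 + 0 + 0 (carry in) = 0 → bit 0, carry out 0
Reading bits MSB→LSB: 01111010000
Strip leading zeros: 1111010000
= 1111010000


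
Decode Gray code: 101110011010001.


Gray code: 101110011010001
MSB stays the same: 1
Each subsequent bit = prev_binary XOR current_gray:
  B[1] = 1 XOR 0 = 1
  B[2] = 1 XOR 1 = 0
  B[3] = 0 XOR 1 = 1
  B[4] = 1 XOR 1 = 0
  B[5] = 0 XOR 0 = 0
  B[6] = 0 XOR 0 = 0
  B[7] = 0 XOR 1 = 1
  B[8] = 1 XOR 1 = 0
  B[9] = 0 XOR 0 = 0
  B[10] = 0 XOR 1 = 1
  B[11] = 1 XOR 0 = 1
  B[12] = 1 XOR 0 = 1
  B[13] = 1 XOR 0 = 1
  B[14] = 1 XOR 1 = 0
= 110100010011110 (26782 decimal)


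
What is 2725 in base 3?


Divide by 3 repeatedly:
2725 ÷ 3 = 908 remainder 1
908 ÷ 3 = 302 remainder 2
302 ÷ 3 = 100 remainder 2
100 ÷ 3 = 33 remainder 1
33 ÷ 3 = 11 remainder 0
11 ÷ 3 = 3 remainder 2
3 ÷ 3 = 1 remainder 0
1 ÷ 3 = 0 remainder 1
Reading remainders bottom-up:
= 10201221


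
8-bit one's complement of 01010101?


Original: 01010101
Invert all bits:
  bit 0: 0 → 1
  bit 1: 1 → 0
  bit 2: 0 → 1
  bit 3: 1 → 0
  bit 4: 0 → 1
  bit 5: 1 → 0
  bit 6: 0 → 1
  bit 7: 1 → 0
= 10101010


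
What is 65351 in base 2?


Divide by 2 repeatedly:
65351 ÷ 2 = 32675 remainder 1
32675 ÷ 2 = 16337 remainder 1
16337 ÷ 2 = 8168 remainder 1
8168 ÷ 2 = 4084 remainder 0
4084 ÷ 2 = 2042 remainder 0
2042 ÷ 2 = 1021 remainder 0
1021 ÷ 2 = 510 remainder 1
510 ÷ 2 = 255 remainder 0
255 ÷ 2 = 127 remainder 1
127 ÷ 2 = 63 remainder 1
63 ÷ 2 = 31 remainder 1
31 ÷ 2 = 15 remainder 1
15 ÷ 2 = 7 remainder 1
7 ÷ 2 = 3 remainder 1
3 ÷ 2 = 1 remainder 1
1 ÷ 2 = 0 remainder 1
Reading remainders bottom-up:
= 1111111101000111


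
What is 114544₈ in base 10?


Positional values:
Position 0: 4 × 8^0 = 4
Position 1: 4 × 8^1 = 32
Position 2: 5 × 8^2 = 320
Position 3: 4 × 8^3 = 2048
Position 4: 1 × 8^4 = 4096
Position 5: 1 × 8^5 = 32768
Sum = 4 + 32 + 320 + 2048 + 4096 + 32768
= 39268


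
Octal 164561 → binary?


Each octal digit → 3 binary bits:
  1 = 001
  6 = 110
  4 = 100
  5 = 101
  6 = 110
  1 = 001
Concatenate: 001 110 100 101 110 001
= 001110100101110001


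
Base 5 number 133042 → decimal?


Positional values (base 5):
  2 × 5^0 = 2 × 1 = 2
  4 × 5^1 = 4 × 5 = 20
  0 × 5^2 = 0 × 25 = 0
  3 × 5^3 = 3 × 125 = 375
  3 × 5^4 = 3 × 625 = 1875
  1 × 5^5 = 1 × 3125 = 3125
Sum = 2 + 20 + 0 + 375 + 1875 + 3125
= 5397


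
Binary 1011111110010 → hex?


Group into 4-bit nibbles: 0001011111110010
  0001 = 1
  0111 = 7
  1111 = F
  0010 = 2
= 0x17F2


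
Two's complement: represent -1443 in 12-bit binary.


Original: 010110100011
Step 1 - Invert all bits: 101001011100
Step 2 - Add 1: 101001011100 + 1
= 101001011101 (represents -1443)


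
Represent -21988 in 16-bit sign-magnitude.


Sign bit: 1 (negative)
Magnitude: 21988 = 101010111100100
= 1101010111100100


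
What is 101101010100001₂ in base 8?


Group into 3-bit groups: 101101010100001
  101 = 5
  101 = 5
  010 = 2
  100 = 4
  001 = 1
= 0o55241


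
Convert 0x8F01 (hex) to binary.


Each hex digit → 4 binary bits:
  8 = 1000
  F = 1111
  0 = 0000
  1 = 0001
Concatenate: 1000 1111 0000 0001
= 1000111100000001


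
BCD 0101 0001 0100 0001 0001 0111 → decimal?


Each 4-bit group → digit:
  0101 → 5
  0001 → 1
  0100 → 4
  0001 → 1
  0001 → 1
  0111 → 7
= 514117


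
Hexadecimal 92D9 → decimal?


Positional values:
Position 0: 9 × 16^0 = 9 × 1 = 9
Position 1: D × 16^1 = 13 × 16 = 208
Position 2: 2 × 16^2 = 2 × 256 = 512
Position 3: 9 × 16^3 = 9 × 4096 = 36864
Sum = 9 + 208 + 512 + 36864
= 37593


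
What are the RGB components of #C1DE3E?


Hex: #C1DE3E
R = C1₁₆ = 193
G = DE₁₆ = 222
B = 3E₁₆ = 62
= RGB(193, 222, 62)


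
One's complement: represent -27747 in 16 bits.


Original: 0110110001100011
Invert all bits:
  bit 0: 0 → 1
  bit 1: 1 → 0
  bit 2: 1 → 0
  bit 3: 0 → 1
  bit 4: 1 → 0
  bit 5: 1 → 0
  bit 6: 0 → 1
  bit 7: 0 → 1
  bit 8: 0 → 1
  bit 9: 1 → 0
  bit 10: 1 → 0
  bit 11: 0 → 1
  bit 12: 0 → 1
  bit 13: 0 → 1
  bit 14: 1 → 0
  bit 15: 1 → 0
= 1001001110011100


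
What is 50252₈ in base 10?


Positional values:
Position 0: 2 × 8^0 = 2
Position 1: 5 × 8^1 = 40
Position 2: 2 × 8^2 = 128
Position 3: 0 × 8^3 = 0
Position 4: 5 × 8^4 = 20480
Sum = 2 + 40 + 128 + 0 + 20480
= 20650


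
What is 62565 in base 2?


Divide by 2 repeatedly:
62565 ÷ 2 = 31282 remainder 1
31282 ÷ 2 = 15641 remainder 0
15641 ÷ 2 = 7820 remainder 1
7820 ÷ 2 = 3910 remainder 0
3910 ÷ 2 = 1955 remainder 0
1955 ÷ 2 = 977 remainder 1
977 ÷ 2 = 488 remainder 1
488 ÷ 2 = 244 remainder 0
244 ÷ 2 = 122 remainder 0
122 ÷ 2 = 61 remainder 0
61 ÷ 2 = 30 remainder 1
30 ÷ 2 = 15 remainder 0
15 ÷ 2 = 7 remainder 1
7 ÷ 2 = 3 remainder 1
3 ÷ 2 = 1 remainder 1
1 ÷ 2 = 0 remainder 1
Reading remainders bottom-up:
= 1111010001100101


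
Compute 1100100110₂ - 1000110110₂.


Align and subtract column by column (LSB to MSB, borrowing when needed):
  1100100110
- 1000110110
  ----------
  col 0: (0 - 0 borrow-in) - 0 → 0 - 0 = 0, borrow out 0
  col 1: (1 - 0 borrow-in) - 1 → 1 - 1 = 0, borrow out 0
  col 2: (1 - 0 borrow-in) - 1 → 1 - 1 = 0, borrow out 0
  col 3: (0 - 0 borrow-in) - 0 → 0 - 0 = 0, borrow out 0
  col 4: (0 - 0 borrow-in) - 1 → borrow from next column: (0+2) - 1 = 1, borrow out 1
  col 5: (1 - 1 borrow-in) - 1 → borrow from next column: (0+2) - 1 = 1, borrow out 1
  col 6: (0 - 1 borrow-in) - 0 → borrow from next column: (-1+2) - 0 = 1, borrow out 1
  col 7: (0 - 1 borrow-in) - 0 → borrow from next column: (-1+2) - 0 = 1, borrow out 1
  col 8: (1 - 1 borrow-in) - 0 → 0 - 0 = 0, borrow out 0
  col 9: (1 - 0 borrow-in) - 1 → 1 - 1 = 0, borrow out 0
Reading bits MSB→LSB: 0011110000
Strip leading zeros: 11110000
= 11110000


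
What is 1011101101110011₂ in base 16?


Group into 4-bit nibbles: 1011101101110011
  1011 = B
  1011 = B
  0111 = 7
  0011 = 3
= 0xBB73


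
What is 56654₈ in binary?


Each octal digit → 3 binary bits:
  5 = 101
  6 = 110
  6 = 110
  5 = 101
  4 = 100
Concatenate: 101 110 110 101 100
= 101110110101100


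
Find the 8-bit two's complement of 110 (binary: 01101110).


Original: 01101110
Step 1 - Invert all bits: 10010001
Step 2 - Add 1: 10010001 + 1
= 10010010 (represents -110)


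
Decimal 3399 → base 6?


Divide by 6 repeatedly:
3399 ÷ 6 = 566 remainder 3
566 ÷ 6 = 94 remainder 2
94 ÷ 6 = 15 remainder 4
15 ÷ 6 = 2 remainder 3
2 ÷ 6 = 0 remainder 2
Reading remainders bottom-up:
= 23423


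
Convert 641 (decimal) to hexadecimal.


Divide by 16 repeatedly:
641 ÷ 16 = 40 remainder 1 (1)
40 ÷ 16 = 2 remainder 8 (8)
2 ÷ 16 = 0 remainder 2 (2)
Reading remainders bottom-up:
= 0x281


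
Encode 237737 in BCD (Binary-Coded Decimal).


Each digit → 4-bit binary:
  2 → 0010
  3 → 0011
  7 → 0111
  7 → 0111
  3 → 0011
  7 → 0111
= 0010 0011 0111 0111 0011 0111


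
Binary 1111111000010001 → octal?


Group into 3-bit groups: 001111111000010001
  001 = 1
  111 = 7
  111 = 7
  000 = 0
  010 = 2
  001 = 1
= 0o177021


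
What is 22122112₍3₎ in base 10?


Positional values (base 3):
  2 × 3^0 = 2 × 1 = 2
  1 × 3^1 = 1 × 3 = 3
  1 × 3^2 = 1 × 9 = 9
  2 × 3^3 = 2 × 27 = 54
  2 × 3^4 = 2 × 81 = 162
  1 × 3^5 = 1 × 243 = 243
  2 × 3^6 = 2 × 729 = 1458
  2 × 3^7 = 2 × 2187 = 4374
Sum = 2 + 3 + 9 + 54 + 162 + 243 + 1458 + 4374
= 6305


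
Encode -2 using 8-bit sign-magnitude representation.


Sign bit: 1 (negative)
Magnitude: 2 = 0000010
= 10000010


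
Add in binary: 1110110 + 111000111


Align and add column by column (LSB to MSB, carry propagating):
  0001110110
+ 0111000111
  ----------
  col 0: 0 + 1 + 0 (carry in) = 1 → bit 1, carry out 0
  col 1: 1 + 1 + 0 (carry in) = 2 → bit 0, carry out 1
  col 2: 1 + 1 + 1 (carry in) = 3 → bit 1, carry out 1
  col 3: 0 + 0 + 1 (carry in) = 1 → bit 1, carry out 0
  col 4: 1 + 0 + 0 (carry in) = 1 → bit 1, carry out 0
  col 5: 1 + 0 + 0 (carry in) = 1 → bit 1, carry out 0
  col 6: 1 + 1 + 0 (carry in) = 2 → bit 0, carry out 1
  col 7: 0 + 1 + 1 (carry in) = 2 → bit 0, carry out 1
  col 8: 0 + 1 + 1 (carry in) = 2 → bit 0, carry out 1
  col 9: 0 + 0 + 1 (carry in) = 1 → bit 1, carry out 0
Reading bits MSB→LSB: 1000111101
Strip leading zeros: 1000111101
= 1000111101


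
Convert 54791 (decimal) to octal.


Divide by 8 repeatedly:
54791 ÷ 8 = 6848 remainder 7
6848 ÷ 8 = 856 remainder 0
856 ÷ 8 = 107 remainder 0
107 ÷ 8 = 13 remainder 3
13 ÷ 8 = 1 remainder 5
1 ÷ 8 = 0 remainder 1
Reading remainders bottom-up:
= 0o153007


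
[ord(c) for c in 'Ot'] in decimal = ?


String: 'Ot'  (2 characters)
Per-character ASCII lookup:
  'O': uppercase starts at 65: 'O' = 65 + 14 = 79
  't': lowercase starts at 97: 't' = 97 + 19 = 116
= 79 116


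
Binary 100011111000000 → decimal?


Positional values:
Bit 6: 1 × 2^6 = 64
Bit 7: 1 × 2^7 = 128
Bit 8: 1 × 2^8 = 256
Bit 9: 1 × 2^9 = 512
Bit 10: 1 × 2^10 = 1024
Bit 14: 1 × 2^14 = 16384
Sum = 64 + 128 + 256 + 512 + 1024 + 16384
= 18368


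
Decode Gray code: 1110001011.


Gray code: 1110001011
MSB stays the same: 1
Each subsequent bit = prev_binary XOR current_gray:
  B[1] = 1 XOR 1 = 0
  B[2] = 0 XOR 1 = 1
  B[3] = 1 XOR 0 = 1
  B[4] = 1 XOR 0 = 1
  B[5] = 1 XOR 0 = 1
  B[6] = 1 XOR 1 = 0
  B[7] = 0 XOR 0 = 0
  B[8] = 0 XOR 1 = 1
  B[9] = 1 XOR 1 = 0
= 1011110010 (754 decimal)


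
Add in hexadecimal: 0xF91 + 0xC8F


Align and add column by column (LSB to MSB, each column mod 16 with carry):
  0F91
+ 0C8F
  ----
  col 0: 1(1) + F(15) + 0 (carry in) = 16 → 0(0), carry out 1
  col 1: 9(9) + 8(8) + 1 (carry in) = 18 → 2(2), carry out 1
  col 2: F(15) + C(12) + 1 (carry in) = 28 → C(12), carry out 1
  col 3: 0(0) + 0(0) + 1 (carry in) = 1 → 1(1), carry out 0
Reading digits MSB→LSB: 1C20
Strip leading zeros: 1C20
= 0x1C20


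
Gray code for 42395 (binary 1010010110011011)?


Binary: 1010010110011011
Gray code: G = B XOR (B >> 1)
B >> 1 = 0101001011001101
1010010110011011 XOR 0101001011001101:
  1 XOR 0 = 1
  0 XOR 1 = 1
  1 XOR 0 = 1
  0 XOR 1 = 1
  0 XOR 0 = 0
  1 XOR 0 = 1
  0 XOR 1 = 1
  1 XOR 0 = 1
  1 XOR 1 = 0
  0 XOR 1 = 1
  0 XOR 0 = 0
  1 XOR 0 = 1
  1 XOR 1 = 0
  0 XOR 1 = 1
  1 XOR 0 = 1
  1 XOR 1 = 0
= 1111011101010110


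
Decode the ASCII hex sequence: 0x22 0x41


Codes (hex): 0x22 0x41
Per-code ASCII lookup:
  0x22 = 34  (special character) → '"'
  0x41 = 65  (range 65-90: uppercase, 65 - 65 = 0) → 'A'
= '"A'


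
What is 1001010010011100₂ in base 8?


Group into 3-bit groups: 001001010010011100
  001 = 1
  001 = 1
  010 = 2
  010 = 2
  011 = 3
  100 = 4
= 0o112234


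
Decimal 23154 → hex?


Divide by 16 repeatedly:
23154 ÷ 16 = 1447 remainder 2 (2)
1447 ÷ 16 = 90 remainder 7 (7)
90 ÷ 16 = 5 remainder 10 (A)
5 ÷ 16 = 0 remainder 5 (5)
Reading remainders bottom-up:
= 0x5A72


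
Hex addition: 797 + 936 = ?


Align and add column by column (LSB to MSB, each column mod 16 with carry):
  0797
+ 0936
  ----
  col 0: 7(7) + 6(6) + 0 (carry in) = 13 → D(13), carry out 0
  col 1: 9(9) + 3(3) + 0 (carry in) = 12 → C(12), carry out 0
  col 2: 7(7) + 9(9) + 0 (carry in) = 16 → 0(0), carry out 1
  col 3: 0(0) + 0(0) + 1 (carry in) = 1 → 1(1), carry out 0
Reading digits MSB→LSB: 10CD
Strip leading zeros: 10CD
= 0x10CD


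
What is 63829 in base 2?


Divide by 2 repeatedly:
63829 ÷ 2 = 31914 remainder 1
31914 ÷ 2 = 15957 remainder 0
15957 ÷ 2 = 7978 remainder 1
7978 ÷ 2 = 3989 remainder 0
3989 ÷ 2 = 1994 remainder 1
1994 ÷ 2 = 997 remainder 0
997 ÷ 2 = 498 remainder 1
498 ÷ 2 = 249 remainder 0
249 ÷ 2 = 124 remainder 1
124 ÷ 2 = 62 remainder 0
62 ÷ 2 = 31 remainder 0
31 ÷ 2 = 15 remainder 1
15 ÷ 2 = 7 remainder 1
7 ÷ 2 = 3 remainder 1
3 ÷ 2 = 1 remainder 1
1 ÷ 2 = 0 remainder 1
Reading remainders bottom-up:
= 1111100101010101


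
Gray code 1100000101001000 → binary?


Gray code: 1100000101001000
MSB stays the same: 1
Each subsequent bit = prev_binary XOR current_gray:
  B[1] = 1 XOR 1 = 0
  B[2] = 0 XOR 0 = 0
  B[3] = 0 XOR 0 = 0
  B[4] = 0 XOR 0 = 0
  B[5] = 0 XOR 0 = 0
  B[6] = 0 XOR 0 = 0
  B[7] = 0 XOR 1 = 1
  B[8] = 1 XOR 0 = 1
  B[9] = 1 XOR 1 = 0
  B[10] = 0 XOR 0 = 0
  B[11] = 0 XOR 0 = 0
  B[12] = 0 XOR 1 = 1
  B[13] = 1 XOR 0 = 1
  B[14] = 1 XOR 0 = 1
  B[15] = 1 XOR 0 = 1
= 1000000110001111 (33167 decimal)


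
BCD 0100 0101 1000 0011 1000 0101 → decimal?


Each 4-bit group → digit:
  0100 → 4
  0101 → 5
  1000 → 8
  0011 → 3
  1000 → 8
  0101 → 5
= 458385


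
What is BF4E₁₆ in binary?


Each hex digit → 4 binary bits:
  B = 1011
  F = 1111
  4 = 0100
  E = 1110
Concatenate: 1011 1111 0100 1110
= 1011111101001110


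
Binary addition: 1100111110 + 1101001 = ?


Align and add column by column (LSB to MSB, carry propagating):
  01100111110
+ 00001101001
  -----------
  col 0: 0 + 1 + 0 (carry in) = 1 → bit 1, carry out 0
  col 1: 1 + 0 + 0 (carry in) = 1 → bit 1, carry out 0
  col 2: 1 + 0 + 0 (carry in) = 1 → bit 1, carry out 0
  col 3: 1 + 1 + 0 (carry in) = 2 → bit 0, carry out 1
  col 4: 1 + 0 + 1 (carry in) = 2 → bit 0, carry out 1
  col 5: 1 + 1 + 1 (carry in) = 3 → bit 1, carry out 1
  col 6: 0 + 1 + 1 (carry in) = 2 → bit 0, carry out 1
  col 7: 0 + 0 + 1 (carry in) = 1 → bit 1, carry out 0
  col 8: 1 + 0 + 0 (carry in) = 1 → bit 1, carry out 0
  col 9: 1 + 0 + 0 (carry in) = 1 → bit 1, carry out 0
  col 10: 0 + 0 + 0 (carry in) = 0 → bit 0, carry out 0
Reading bits MSB→LSB: 01110100111
Strip leading zeros: 1110100111
= 1110100111


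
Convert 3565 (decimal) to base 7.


Divide by 7 repeatedly:
3565 ÷ 7 = 509 remainder 2
509 ÷ 7 = 72 remainder 5
72 ÷ 7 = 10 remainder 2
10 ÷ 7 = 1 remainder 3
1 ÷ 7 = 0 remainder 1
Reading remainders bottom-up:
= 13252


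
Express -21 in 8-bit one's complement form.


Original: 00010101
Invert all bits:
  bit 0: 0 → 1
  bit 1: 0 → 1
  bit 2: 0 → 1
  bit 3: 1 → 0
  bit 4: 0 → 1
  bit 5: 1 → 0
  bit 6: 0 → 1
  bit 7: 1 → 0
= 11101010


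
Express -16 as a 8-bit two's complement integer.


Original: 00010000
Step 1 - Invert all bits: 11101111
Step 2 - Add 1: 11101111 + 1
= 11110000 (represents -16)


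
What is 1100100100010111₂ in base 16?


Group into 4-bit nibbles: 1100100100010111
  1100 = C
  1001 = 9
  0001 = 1
  0111 = 7
= 0xC917


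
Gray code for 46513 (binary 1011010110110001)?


Binary: 1011010110110001
Gray code: G = B XOR (B >> 1)
B >> 1 = 0101101011011000
1011010110110001 XOR 0101101011011000:
  1 XOR 0 = 1
  0 XOR 1 = 1
  1 XOR 0 = 1
  1 XOR 1 = 0
  0 XOR 1 = 1
  1 XOR 0 = 1
  0 XOR 1 = 1
  1 XOR 0 = 1
  1 XOR 1 = 0
  0 XOR 1 = 1
  1 XOR 0 = 1
  1 XOR 1 = 0
  0 XOR 1 = 1
  0 XOR 0 = 0
  0 XOR 0 = 0
  1 XOR 0 = 1
= 1110111101101001


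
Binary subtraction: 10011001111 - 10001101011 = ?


Align and subtract column by column (LSB to MSB, borrowing when needed):
  10011001111
- 10001101011
  -----------
  col 0: (1 - 0 borrow-in) - 1 → 1 - 1 = 0, borrow out 0
  col 1: (1 - 0 borrow-in) - 1 → 1 - 1 = 0, borrow out 0
  col 2: (1 - 0 borrow-in) - 0 → 1 - 0 = 1, borrow out 0
  col 3: (1 - 0 borrow-in) - 1 → 1 - 1 = 0, borrow out 0
  col 4: (0 - 0 borrow-in) - 0 → 0 - 0 = 0, borrow out 0
  col 5: (0 - 0 borrow-in) - 1 → borrow from next column: (0+2) - 1 = 1, borrow out 1
  col 6: (1 - 1 borrow-in) - 1 → borrow from next column: (0+2) - 1 = 1, borrow out 1
  col 7: (1 - 1 borrow-in) - 0 → 0 - 0 = 0, borrow out 0
  col 8: (0 - 0 borrow-in) - 0 → 0 - 0 = 0, borrow out 0
  col 9: (0 - 0 borrow-in) - 0 → 0 - 0 = 0, borrow out 0
  col 10: (1 - 0 borrow-in) - 1 → 1 - 1 = 0, borrow out 0
Reading bits MSB→LSB: 00001100100
Strip leading zeros: 1100100
= 1100100


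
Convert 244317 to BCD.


Each digit → 4-bit binary:
  2 → 0010
  4 → 0100
  4 → 0100
  3 → 0011
  1 → 0001
  7 → 0111
= 0010 0100 0100 0011 0001 0111


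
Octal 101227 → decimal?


Positional values:
Position 0: 7 × 8^0 = 7
Position 1: 2 × 8^1 = 16
Position 2: 2 × 8^2 = 128
Position 3: 1 × 8^3 = 512
Position 4: 0 × 8^4 = 0
Position 5: 1 × 8^5 = 32768
Sum = 7 + 16 + 128 + 512 + 0 + 32768
= 33431


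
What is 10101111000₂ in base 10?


Positional values:
Bit 3: 1 × 2^3 = 8
Bit 4: 1 × 2^4 = 16
Bit 5: 1 × 2^5 = 32
Bit 6: 1 × 2^6 = 64
Bit 8: 1 × 2^8 = 256
Bit 10: 1 × 2^10 = 1024
Sum = 8 + 16 + 32 + 64 + 256 + 1024
= 1400


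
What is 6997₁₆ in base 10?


Positional values:
Position 0: 7 × 16^0 = 7 × 1 = 7
Position 1: 9 × 16^1 = 9 × 16 = 144
Position 2: 9 × 16^2 = 9 × 256 = 2304
Position 3: 6 × 16^3 = 6 × 4096 = 24576
Sum = 7 + 144 + 2304 + 24576
= 27031


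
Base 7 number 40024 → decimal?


Positional values (base 7):
  4 × 7^0 = 4 × 1 = 4
  2 × 7^1 = 2 × 7 = 14
  0 × 7^2 = 0 × 49 = 0
  0 × 7^3 = 0 × 343 = 0
  4 × 7^4 = 4 × 2401 = 9604
Sum = 4 + 14 + 0 + 0 + 9604
= 9622


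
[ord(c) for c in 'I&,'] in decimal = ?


String: 'I&,'  (3 characters)
Per-character ASCII lookup:
  'I': uppercase starts at 65: 'I' = 65 + 8 = 73
  '&': special character: '&' = 38
  ',': special character: ',' = 44
= 73 38 44


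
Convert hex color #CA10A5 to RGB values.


Hex: #CA10A5
R = CA₁₆ = 202
G = 10₁₆ = 16
B = A5₁₆ = 165
= RGB(202, 16, 165)


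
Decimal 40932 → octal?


Divide by 8 repeatedly:
40932 ÷ 8 = 5116 remainder 4
5116 ÷ 8 = 639 remainder 4
639 ÷ 8 = 79 remainder 7
79 ÷ 8 = 9 remainder 7
9 ÷ 8 = 1 remainder 1
1 ÷ 8 = 0 remainder 1
Reading remainders bottom-up:
= 0o117744


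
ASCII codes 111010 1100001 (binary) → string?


Codes (binary): 111010 1100001
Per-code ASCII lookup:
  111010 = 58  (special character) → ':'
  1100001 = 97  (range 97-122: lowercase, 97 - 97 = 0) → 'a'
= ':a'


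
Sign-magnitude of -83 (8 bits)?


Sign bit: 1 (negative)
Magnitude: 83 = 1010011
= 11010011


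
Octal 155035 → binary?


Each octal digit → 3 binary bits:
  1 = 001
  5 = 101
  5 = 101
  0 = 000
  3 = 011
  5 = 101
Concatenate: 001 101 101 000 011 101
= 001101101000011101


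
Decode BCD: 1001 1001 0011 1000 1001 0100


Each 4-bit group → digit:
  1001 → 9
  1001 → 9
  0011 → 3
  1000 → 8
  1001 → 9
  0100 → 4
= 993894


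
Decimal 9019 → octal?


Divide by 8 repeatedly:
9019 ÷ 8 = 1127 remainder 3
1127 ÷ 8 = 140 remainder 7
140 ÷ 8 = 17 remainder 4
17 ÷ 8 = 2 remainder 1
2 ÷ 8 = 0 remainder 2
Reading remainders bottom-up:
= 0o21473


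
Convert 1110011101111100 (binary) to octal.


Group into 3-bit groups: 001110011101111100
  001 = 1
  110 = 6
  011 = 3
  101 = 5
  111 = 7
  100 = 4
= 0o163574


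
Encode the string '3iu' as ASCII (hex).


String: '3iu'  (3 characters)
Per-character ASCII lookup:
  '3': digits start at 48: '3' = 48 + 3 = 51 → 0x33
  'i': lowercase starts at 97: 'i' = 97 + 8 = 105 → 0x69
  'u': lowercase starts at 97: 'u' = 97 + 20 = 117 → 0x75
= 0x33 0x69 0x75


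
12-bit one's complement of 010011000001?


Original: 010011000001
Invert all bits:
  bit 0: 0 → 1
  bit 1: 1 → 0
  bit 2: 0 → 1
  bit 3: 0 → 1
  bit 4: 1 → 0
  bit 5: 1 → 0
  bit 6: 0 → 1
  bit 7: 0 → 1
  bit 8: 0 → 1
  bit 9: 0 → 1
  bit 10: 0 → 1
  bit 11: 1 → 0
= 101100111110


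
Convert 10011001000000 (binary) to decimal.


Positional values:
Bit 6: 1 × 2^6 = 64
Bit 9: 1 × 2^9 = 512
Bit 10: 1 × 2^10 = 1024
Bit 13: 1 × 2^13 = 8192
Sum = 64 + 512 + 1024 + 8192
= 9792


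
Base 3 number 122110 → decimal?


Positional values (base 3):
  0 × 3^0 = 0 × 1 = 0
  1 × 3^1 = 1 × 3 = 3
  1 × 3^2 = 1 × 9 = 9
  2 × 3^3 = 2 × 27 = 54
  2 × 3^4 = 2 × 81 = 162
  1 × 3^5 = 1 × 243 = 243
Sum = 0 + 3 + 9 + 54 + 162 + 243
= 471


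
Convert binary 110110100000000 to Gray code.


Binary: 110110100000000
Gray code: G = B XOR (B >> 1)
B >> 1 = 011011010000000
110110100000000 XOR 011011010000000:
  1 XOR 0 = 1
  1 XOR 1 = 0
  0 XOR 1 = 1
  1 XOR 0 = 1
  1 XOR 1 = 0
  0 XOR 1 = 1
  1 XOR 0 = 1
  0 XOR 1 = 1
  0 XOR 0 = 0
  0 XOR 0 = 0
  0 XOR 0 = 0
  0 XOR 0 = 0
  0 XOR 0 = 0
  0 XOR 0 = 0
  0 XOR 0 = 0
= 101101110000000


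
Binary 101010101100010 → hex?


Group into 4-bit nibbles: 0101010101100010
  0101 = 5
  0101 = 5
  0110 = 6
  0010 = 2
= 0x5562


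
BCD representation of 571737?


Each digit → 4-bit binary:
  5 → 0101
  7 → 0111
  1 → 0001
  7 → 0111
  3 → 0011
  7 → 0111
= 0101 0111 0001 0111 0011 0111


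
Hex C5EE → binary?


Each hex digit → 4 binary bits:
  C = 1100
  5 = 0101
  E = 1110
  E = 1110
Concatenate: 1100 0101 1110 1110
= 1100010111101110


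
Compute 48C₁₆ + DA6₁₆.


Align and add column by column (LSB to MSB, each column mod 16 with carry):
  048C
+ 0DA6
  ----
  col 0: C(12) + 6(6) + 0 (carry in) = 18 → 2(2), carry out 1
  col 1: 8(8) + A(10) + 1 (carry in) = 19 → 3(3), carry out 1
  col 2: 4(4) + D(13) + 1 (carry in) = 18 → 2(2), carry out 1
  col 3: 0(0) + 0(0) + 1 (carry in) = 1 → 1(1), carry out 0
Reading digits MSB→LSB: 1232
Strip leading zeros: 1232
= 0x1232


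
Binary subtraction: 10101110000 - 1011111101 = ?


Align and subtract column by column (LSB to MSB, borrowing when needed):
  10101110000
- 01011111101
  -----------
  col 0: (0 - 0 borrow-in) - 1 → borrow from next column: (0+2) - 1 = 1, borrow out 1
  col 1: (0 - 1 borrow-in) - 0 → borrow from next column: (-1+2) - 0 = 1, borrow out 1
  col 2: (0 - 1 borrow-in) - 1 → borrow from next column: (-1+2) - 1 = 0, borrow out 1
  col 3: (0 - 1 borrow-in) - 1 → borrow from next column: (-1+2) - 1 = 0, borrow out 1
  col 4: (1 - 1 borrow-in) - 1 → borrow from next column: (0+2) - 1 = 1, borrow out 1
  col 5: (1 - 1 borrow-in) - 1 → borrow from next column: (0+2) - 1 = 1, borrow out 1
  col 6: (1 - 1 borrow-in) - 1 → borrow from next column: (0+2) - 1 = 1, borrow out 1
  col 7: (0 - 1 borrow-in) - 1 → borrow from next column: (-1+2) - 1 = 0, borrow out 1
  col 8: (1 - 1 borrow-in) - 0 → 0 - 0 = 0, borrow out 0
  col 9: (0 - 0 borrow-in) - 1 → borrow from next column: (0+2) - 1 = 1, borrow out 1
  col 10: (1 - 1 borrow-in) - 0 → 0 - 0 = 0, borrow out 0
Reading bits MSB→LSB: 01001110011
Strip leading zeros: 1001110011
= 1001110011


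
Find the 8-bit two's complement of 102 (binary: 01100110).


Original: 01100110
Step 1 - Invert all bits: 10011001
Step 2 - Add 1: 10011001 + 1
= 10011010 (represents -102)


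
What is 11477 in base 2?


Divide by 2 repeatedly:
11477 ÷ 2 = 5738 remainder 1
5738 ÷ 2 = 2869 remainder 0
2869 ÷ 2 = 1434 remainder 1
1434 ÷ 2 = 717 remainder 0
717 ÷ 2 = 358 remainder 1
358 ÷ 2 = 179 remainder 0
179 ÷ 2 = 89 remainder 1
89 ÷ 2 = 44 remainder 1
44 ÷ 2 = 22 remainder 0
22 ÷ 2 = 11 remainder 0
11 ÷ 2 = 5 remainder 1
5 ÷ 2 = 2 remainder 1
2 ÷ 2 = 1 remainder 0
1 ÷ 2 = 0 remainder 1
Reading remainders bottom-up:
= 10110011010101


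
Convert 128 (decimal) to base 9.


Divide by 9 repeatedly:
128 ÷ 9 = 14 remainder 2
14 ÷ 9 = 1 remainder 5
1 ÷ 9 = 0 remainder 1
Reading remainders bottom-up:
= 152


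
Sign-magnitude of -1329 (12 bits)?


Sign bit: 1 (negative)
Magnitude: 1329 = 10100110001
= 110100110001


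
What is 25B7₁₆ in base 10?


Positional values:
Position 0: 7 × 16^0 = 7 × 1 = 7
Position 1: B × 16^1 = 11 × 16 = 176
Position 2: 5 × 16^2 = 5 × 256 = 1280
Position 3: 2 × 16^3 = 2 × 4096 = 8192
Sum = 7 + 176 + 1280 + 8192
= 9655


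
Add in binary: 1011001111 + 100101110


Align and add column by column (LSB to MSB, carry propagating):
  01011001111
+ 00100101110
  -----------
  col 0: 1 + 0 + 0 (carry in) = 1 → bit 1, carry out 0
  col 1: 1 + 1 + 0 (carry in) = 2 → bit 0, carry out 1
  col 2: 1 + 1 + 1 (carry in) = 3 → bit 1, carry out 1
  col 3: 1 + 1 + 1 (carry in) = 3 → bit 1, carry out 1
  col 4: 0 + 0 + 1 (carry in) = 1 → bit 1, carry out 0
  col 5: 0 + 1 + 0 (carry in) = 1 → bit 1, carry out 0
  col 6: 1 + 0 + 0 (carry in) = 1 → bit 1, carry out 0
  col 7: 1 + 0 + 0 (carry in) = 1 → bit 1, carry out 0
  col 8: 0 + 1 + 0 (carry in) = 1 → bit 1, carry out 0
  col 9: 1 + 0 + 0 (carry in) = 1 → bit 1, carry out 0
  col 10: 0 + 0 + 0 (carry in) = 0 → bit 0, carry out 0
Reading bits MSB→LSB: 01111111101
Strip leading zeros: 1111111101
= 1111111101


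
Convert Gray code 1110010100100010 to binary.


Gray code: 1110010100100010
MSB stays the same: 1
Each subsequent bit = prev_binary XOR current_gray:
  B[1] = 1 XOR 1 = 0
  B[2] = 0 XOR 1 = 1
  B[3] = 1 XOR 0 = 1
  B[4] = 1 XOR 0 = 1
  B[5] = 1 XOR 1 = 0
  B[6] = 0 XOR 0 = 0
  B[7] = 0 XOR 1 = 1
  B[8] = 1 XOR 0 = 1
  B[9] = 1 XOR 0 = 1
  B[10] = 1 XOR 1 = 0
  B[11] = 0 XOR 0 = 0
  B[12] = 0 XOR 0 = 0
  B[13] = 0 XOR 0 = 0
  B[14] = 0 XOR 1 = 1
  B[15] = 1 XOR 0 = 1
= 1011100111000011 (47555 decimal)


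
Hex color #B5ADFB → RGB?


Hex: #B5ADFB
R = B5₁₆ = 181
G = AD₁₆ = 173
B = FB₁₆ = 251
= RGB(181, 173, 251)


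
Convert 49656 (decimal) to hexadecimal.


Divide by 16 repeatedly:
49656 ÷ 16 = 3103 remainder 8 (8)
3103 ÷ 16 = 193 remainder 15 (F)
193 ÷ 16 = 12 remainder 1 (1)
12 ÷ 16 = 0 remainder 12 (C)
Reading remainders bottom-up:
= 0xC1F8


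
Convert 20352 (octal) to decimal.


Positional values:
Position 0: 2 × 8^0 = 2
Position 1: 5 × 8^1 = 40
Position 2: 3 × 8^2 = 192
Position 3: 0 × 8^3 = 0
Position 4: 2 × 8^4 = 8192
Sum = 2 + 40 + 192 + 0 + 8192
= 8426


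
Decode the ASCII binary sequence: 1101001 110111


Codes (binary): 1101001 110111
Per-code ASCII lookup:
  1101001 = 105  (range 97-122: lowercase, 105 - 97 = 8) → 'i'
  110111 = 55  (range 48-57: digits, 55 - 48 = 7) → '7'
= 'i7'


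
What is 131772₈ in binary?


Each octal digit → 3 binary bits:
  1 = 001
  3 = 011
  1 = 001
  7 = 111
  7 = 111
  2 = 010
Concatenate: 001 011 001 111 111 010
= 001011001111111010


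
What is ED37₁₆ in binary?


Each hex digit → 4 binary bits:
  E = 1110
  D = 1101
  3 = 0011
  7 = 0111
Concatenate: 1110 1101 0011 0111
= 1110110100110111


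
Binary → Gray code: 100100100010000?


Binary: 100100100010000
Gray code: G = B XOR (B >> 1)
B >> 1 = 010010010001000
100100100010000 XOR 010010010001000:
  1 XOR 0 = 1
  0 XOR 1 = 1
  0 XOR 0 = 0
  1 XOR 0 = 1
  0 XOR 1 = 1
  0 XOR 0 = 0
  1 XOR 0 = 1
  0 XOR 1 = 1
  0 XOR 0 = 0
  0 XOR 0 = 0
  1 XOR 0 = 1
  0 XOR 1 = 1
  0 XOR 0 = 0
  0 XOR 0 = 0
  0 XOR 0 = 0
= 110110110011000


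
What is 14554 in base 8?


Divide by 8 repeatedly:
14554 ÷ 8 = 1819 remainder 2
1819 ÷ 8 = 227 remainder 3
227 ÷ 8 = 28 remainder 3
28 ÷ 8 = 3 remainder 4
3 ÷ 8 = 0 remainder 3
Reading remainders bottom-up:
= 0o34332


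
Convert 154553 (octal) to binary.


Each octal digit → 3 binary bits:
  1 = 001
  5 = 101
  4 = 100
  5 = 101
  5 = 101
  3 = 011
Concatenate: 001 101 100 101 101 011
= 001101100101101011


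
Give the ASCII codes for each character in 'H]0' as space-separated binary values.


String: 'H]0'  (3 characters)
Per-character ASCII lookup:
  'H': uppercase starts at 65: 'H' = 65 + 7 = 72 → 1001000
  ']': special character: ']' = 93 → 1011101
  '0': digits start at 48: '0' = 48 + 0 = 48 → 110000
= 1001000 1011101 110000


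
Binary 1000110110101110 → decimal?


Positional values:
Bit 1: 1 × 2^1 = 2
Bit 2: 1 × 2^2 = 4
Bit 3: 1 × 2^3 = 8
Bit 5: 1 × 2^5 = 32
Bit 7: 1 × 2^7 = 128
Bit 8: 1 × 2^8 = 256
Bit 10: 1 × 2^10 = 1024
Bit 11: 1 × 2^11 = 2048
Bit 15: 1 × 2^15 = 32768
Sum = 2 + 4 + 8 + 32 + 128 + 256 + 1024 + 2048 + 32768
= 36270


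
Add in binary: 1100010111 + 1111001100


Align and add column by column (LSB to MSB, carry propagating):
  01100010111
+ 01111001100
  -----------
  col 0: 1 + 0 + 0 (carry in) = 1 → bit 1, carry out 0
  col 1: 1 + 0 + 0 (carry in) = 1 → bit 1, carry out 0
  col 2: 1 + 1 + 0 (carry in) = 2 → bit 0, carry out 1
  col 3: 0 + 1 + 1 (carry in) = 2 → bit 0, carry out 1
  col 4: 1 + 0 + 1 (carry in) = 2 → bit 0, carry out 1
  col 5: 0 + 0 + 1 (carry in) = 1 → bit 1, carry out 0
  col 6: 0 + 1 + 0 (carry in) = 1 → bit 1, carry out 0
  col 7: 0 + 1 + 0 (carry in) = 1 → bit 1, carry out 0
  col 8: 1 + 1 + 0 (carry in) = 2 → bit 0, carry out 1
  col 9: 1 + 1 + 1 (carry in) = 3 → bit 1, carry out 1
  col 10: 0 + 0 + 1 (carry in) = 1 → bit 1, carry out 0
Reading bits MSB→LSB: 11011100011
Strip leading zeros: 11011100011
= 11011100011


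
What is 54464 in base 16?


Divide by 16 repeatedly:
54464 ÷ 16 = 3404 remainder 0 (0)
3404 ÷ 16 = 212 remainder 12 (C)
212 ÷ 16 = 13 remainder 4 (4)
13 ÷ 16 = 0 remainder 13 (D)
Reading remainders bottom-up:
= 0xD4C0


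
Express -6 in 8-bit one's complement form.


Original: 00000110
Invert all bits:
  bit 0: 0 → 1
  bit 1: 0 → 1
  bit 2: 0 → 1
  bit 3: 0 → 1
  bit 4: 0 → 1
  bit 5: 1 → 0
  bit 6: 1 → 0
  bit 7: 0 → 1
= 11111001


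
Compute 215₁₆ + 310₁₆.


Align and add column by column (LSB to MSB, each column mod 16 with carry):
  0215
+ 0310
  ----
  col 0: 5(5) + 0(0) + 0 (carry in) = 5 → 5(5), carry out 0
  col 1: 1(1) + 1(1) + 0 (carry in) = 2 → 2(2), carry out 0
  col 2: 2(2) + 3(3) + 0 (carry in) = 5 → 5(5), carry out 0
  col 3: 0(0) + 0(0) + 0 (carry in) = 0 → 0(0), carry out 0
Reading digits MSB→LSB: 0525
Strip leading zeros: 525
= 0x525


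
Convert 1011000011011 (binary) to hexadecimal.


Group into 4-bit nibbles: 0001011000011011
  0001 = 1
  0110 = 6
  0001 = 1
  1011 = B
= 0x161B


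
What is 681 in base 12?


Divide by 12 repeatedly:
681 ÷ 12 = 56 remainder 9
56 ÷ 12 = 4 remainder 8
4 ÷ 12 = 0 remainder 4
Reading remainders bottom-up:
= 489


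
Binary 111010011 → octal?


Group into 3-bit groups: 111010011
  111 = 7
  010 = 2
  011 = 3
= 0o723


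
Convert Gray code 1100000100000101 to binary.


Gray code: 1100000100000101
MSB stays the same: 1
Each subsequent bit = prev_binary XOR current_gray:
  B[1] = 1 XOR 1 = 0
  B[2] = 0 XOR 0 = 0
  B[3] = 0 XOR 0 = 0
  B[4] = 0 XOR 0 = 0
  B[5] = 0 XOR 0 = 0
  B[6] = 0 XOR 0 = 0
  B[7] = 0 XOR 1 = 1
  B[8] = 1 XOR 0 = 1
  B[9] = 1 XOR 0 = 1
  B[10] = 1 XOR 0 = 1
  B[11] = 1 XOR 0 = 1
  B[12] = 1 XOR 0 = 1
  B[13] = 1 XOR 1 = 0
  B[14] = 0 XOR 0 = 0
  B[15] = 0 XOR 1 = 1
= 1000000111111001 (33273 decimal)


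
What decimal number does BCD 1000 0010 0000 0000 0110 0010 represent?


Each 4-bit group → digit:
  1000 → 8
  0010 → 2
  0000 → 0
  0000 → 0
  0110 → 6
  0010 → 2
= 820062


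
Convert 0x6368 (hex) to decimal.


Positional values:
Position 0: 8 × 16^0 = 8 × 1 = 8
Position 1: 6 × 16^1 = 6 × 16 = 96
Position 2: 3 × 16^2 = 3 × 256 = 768
Position 3: 6 × 16^3 = 6 × 4096 = 24576
Sum = 8 + 96 + 768 + 24576
= 25448


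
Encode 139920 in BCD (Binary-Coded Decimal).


Each digit → 4-bit binary:
  1 → 0001
  3 → 0011
  9 → 1001
  9 → 1001
  2 → 0010
  0 → 0000
= 0001 0011 1001 1001 0010 0000


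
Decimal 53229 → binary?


Divide by 2 repeatedly:
53229 ÷ 2 = 26614 remainder 1
26614 ÷ 2 = 13307 remainder 0
13307 ÷ 2 = 6653 remainder 1
6653 ÷ 2 = 3326 remainder 1
3326 ÷ 2 = 1663 remainder 0
1663 ÷ 2 = 831 remainder 1
831 ÷ 2 = 415 remainder 1
415 ÷ 2 = 207 remainder 1
207 ÷ 2 = 103 remainder 1
103 ÷ 2 = 51 remainder 1
51 ÷ 2 = 25 remainder 1
25 ÷ 2 = 12 remainder 1
12 ÷ 2 = 6 remainder 0
6 ÷ 2 = 3 remainder 0
3 ÷ 2 = 1 remainder 1
1 ÷ 2 = 0 remainder 1
Reading remainders bottom-up:
= 1100111111101101


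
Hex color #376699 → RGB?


Hex: #376699
R = 37₁₆ = 55
G = 66₁₆ = 102
B = 99₁₆ = 153
= RGB(55, 102, 153)


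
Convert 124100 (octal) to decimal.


Positional values:
Position 0: 0 × 8^0 = 0
Position 1: 0 × 8^1 = 0
Position 2: 1 × 8^2 = 64
Position 3: 4 × 8^3 = 2048
Position 4: 2 × 8^4 = 8192
Position 5: 1 × 8^5 = 32768
Sum = 0 + 0 + 64 + 2048 + 8192 + 32768
= 43072


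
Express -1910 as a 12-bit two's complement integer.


Original: 011101110110
Step 1 - Invert all bits: 100010001001
Step 2 - Add 1: 100010001001 + 1
= 100010001010 (represents -1910)


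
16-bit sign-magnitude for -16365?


Sign bit: 1 (negative)
Magnitude: 16365 = 011111111101101
= 1011111111101101


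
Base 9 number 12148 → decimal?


Positional values (base 9):
  8 × 9^0 = 8 × 1 = 8
  4 × 9^1 = 4 × 9 = 36
  1 × 9^2 = 1 × 81 = 81
  2 × 9^3 = 2 × 729 = 1458
  1 × 9^4 = 1 × 6561 = 6561
Sum = 8 + 36 + 81 + 1458 + 6561
= 8144


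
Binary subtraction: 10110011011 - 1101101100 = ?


Align and subtract column by column (LSB to MSB, borrowing when needed):
  10110011011
- 01101101100
  -----------
  col 0: (1 - 0 borrow-in) - 0 → 1 - 0 = 1, borrow out 0
  col 1: (1 - 0 borrow-in) - 0 → 1 - 0 = 1, borrow out 0
  col 2: (0 - 0 borrow-in) - 1 → borrow from next column: (0+2) - 1 = 1, borrow out 1
  col 3: (1 - 1 borrow-in) - 1 → borrow from next column: (0+2) - 1 = 1, borrow out 1
  col 4: (1 - 1 borrow-in) - 0 → 0 - 0 = 0, borrow out 0
  col 5: (0 - 0 borrow-in) - 1 → borrow from next column: (0+2) - 1 = 1, borrow out 1
  col 6: (0 - 1 borrow-in) - 1 → borrow from next column: (-1+2) - 1 = 0, borrow out 1
  col 7: (1 - 1 borrow-in) - 0 → 0 - 0 = 0, borrow out 0
  col 8: (1 - 0 borrow-in) - 1 → 1 - 1 = 0, borrow out 0
  col 9: (0 - 0 borrow-in) - 1 → borrow from next column: (0+2) - 1 = 1, borrow out 1
  col 10: (1 - 1 borrow-in) - 0 → 0 - 0 = 0, borrow out 0
Reading bits MSB→LSB: 01000101111
Strip leading zeros: 1000101111
= 1000101111


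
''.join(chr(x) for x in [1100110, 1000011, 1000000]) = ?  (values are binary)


Codes (binary): 1100110 1000011 1000000
Per-code ASCII lookup:
  1100110 = 102  (range 97-122: lowercase, 102 - 97 = 5) → 'f'
  1000011 = 67  (range 65-90: uppercase, 67 - 65 = 2) → 'C'
  1000000 = 64  (special character) → '@'
= 'fC@'


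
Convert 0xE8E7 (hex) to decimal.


Positional values:
Position 0: 7 × 16^0 = 7 × 1 = 7
Position 1: E × 16^1 = 14 × 16 = 224
Position 2: 8 × 16^2 = 8 × 256 = 2048
Position 3: E × 16^3 = 14 × 4096 = 57344
Sum = 7 + 224 + 2048 + 57344
= 59623


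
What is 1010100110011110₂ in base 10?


Positional values:
Bit 1: 1 × 2^1 = 2
Bit 2: 1 × 2^2 = 4
Bit 3: 1 × 2^3 = 8
Bit 4: 1 × 2^4 = 16
Bit 7: 1 × 2^7 = 128
Bit 8: 1 × 2^8 = 256
Bit 11: 1 × 2^11 = 2048
Bit 13: 1 × 2^13 = 8192
Bit 15: 1 × 2^15 = 32768
Sum = 2 + 4 + 8 + 16 + 128 + 256 + 2048 + 8192 + 32768
= 43422


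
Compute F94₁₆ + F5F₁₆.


Align and add column by column (LSB to MSB, each column mod 16 with carry):
  0F94
+ 0F5F
  ----
  col 0: 4(4) + F(15) + 0 (carry in) = 19 → 3(3), carry out 1
  col 1: 9(9) + 5(5) + 1 (carry in) = 15 → F(15), carry out 0
  col 2: F(15) + F(15) + 0 (carry in) = 30 → E(14), carry out 1
  col 3: 0(0) + 0(0) + 1 (carry in) = 1 → 1(1), carry out 0
Reading digits MSB→LSB: 1EF3
Strip leading zeros: 1EF3
= 0x1EF3


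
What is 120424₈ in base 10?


Positional values:
Position 0: 4 × 8^0 = 4
Position 1: 2 × 8^1 = 16
Position 2: 4 × 8^2 = 256
Position 3: 0 × 8^3 = 0
Position 4: 2 × 8^4 = 8192
Position 5: 1 × 8^5 = 32768
Sum = 4 + 16 + 256 + 0 + 8192 + 32768
= 41236
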